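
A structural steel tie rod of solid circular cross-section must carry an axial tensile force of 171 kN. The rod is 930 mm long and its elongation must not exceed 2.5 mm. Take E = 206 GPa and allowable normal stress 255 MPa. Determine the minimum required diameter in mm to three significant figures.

29.2 mm

Required area A ≥ P/σ_allow = 171000/255 = 670.6 mm².
For a solid circular section, d ≥ √(4A/π) = 29.22 mm.
Elongation limit: A ≥ PL/(Eδ_allow) = 171000·930/(206000·2.5) = 308.8 mm² ⇒ d ≥ 19.83 mm.
The stress limit governs.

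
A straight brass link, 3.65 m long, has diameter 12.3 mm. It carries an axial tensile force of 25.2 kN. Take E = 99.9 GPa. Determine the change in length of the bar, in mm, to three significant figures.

7.75 mm

A = 118.8 mm².
δ_mech = NL/(AE) = 25200·3650/(118.8·99900) = 7.749 mm.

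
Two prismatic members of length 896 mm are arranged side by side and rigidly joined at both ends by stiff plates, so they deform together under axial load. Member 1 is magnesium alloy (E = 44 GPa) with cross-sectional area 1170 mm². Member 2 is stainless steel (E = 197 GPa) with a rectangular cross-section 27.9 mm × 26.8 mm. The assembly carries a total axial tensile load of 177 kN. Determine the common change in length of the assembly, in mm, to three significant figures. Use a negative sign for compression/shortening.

0.798 mm

A_2 = 747.7 mm².
Equal strain + equilibrium ⇒ each member carries load in proportion to AE: A₁E₁ = 51480000 N, A₂E₂ = 147300000 N, ΣAE = 198800000 N.
δ = PL/ΣAE = 177000·896/198800000 = 0.7978 mm.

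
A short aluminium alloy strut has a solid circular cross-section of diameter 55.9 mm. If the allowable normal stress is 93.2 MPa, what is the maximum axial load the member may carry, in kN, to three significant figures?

229 kN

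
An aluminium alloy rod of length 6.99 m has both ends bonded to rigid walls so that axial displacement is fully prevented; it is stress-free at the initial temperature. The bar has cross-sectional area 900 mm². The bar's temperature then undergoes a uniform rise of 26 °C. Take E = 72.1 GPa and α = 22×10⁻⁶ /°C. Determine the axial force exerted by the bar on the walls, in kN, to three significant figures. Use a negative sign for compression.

Free thermal expansion αLΔT = 22e-6 · 6990 · 26 = 3.998 mm.
The walls impose strain ε = −(3.998)/6990 = -5.7200e-04; σ = Eε = 72100 · -5.7200e-04 = -41.24 MPa.
Wall reaction R = σ·A = -41.24·900 = -37120 N = -37.12 kN.

-37.1 kN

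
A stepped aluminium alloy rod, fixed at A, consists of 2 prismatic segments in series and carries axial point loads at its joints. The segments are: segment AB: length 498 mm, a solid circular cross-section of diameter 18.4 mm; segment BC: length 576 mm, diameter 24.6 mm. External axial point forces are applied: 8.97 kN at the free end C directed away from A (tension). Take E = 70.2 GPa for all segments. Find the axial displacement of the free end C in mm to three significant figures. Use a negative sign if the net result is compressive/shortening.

0.394 mm

Internal axial forces (sectioning from the free end, tension +): N_BC = 8.97 kN, N_AB = 8.97 kN.
A_AB = 265.9 mm².
A_BC = 475.3 mm².
δ_AB = 8970·498/(265.9·70200) = 0.2393 mm
δ_BC = 8970·576/(475.3·70200) = 0.1549 mm
δ = Σδ_i = 0.3942 mm.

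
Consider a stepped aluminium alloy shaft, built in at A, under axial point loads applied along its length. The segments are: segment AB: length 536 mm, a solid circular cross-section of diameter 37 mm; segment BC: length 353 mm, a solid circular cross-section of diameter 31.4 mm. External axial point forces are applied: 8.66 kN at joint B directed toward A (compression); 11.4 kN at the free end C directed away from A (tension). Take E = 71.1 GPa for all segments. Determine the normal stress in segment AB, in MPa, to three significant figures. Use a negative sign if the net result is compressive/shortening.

2.55 MPa

Internal axial forces (sectioning from the free end, tension +): N_BC = 11.4 kN, N_AB = 2.74 kN.
A_AB = 1075 mm².
σ_AB = N_AB/A_AB = 2740/1075 = 2.548 MPa.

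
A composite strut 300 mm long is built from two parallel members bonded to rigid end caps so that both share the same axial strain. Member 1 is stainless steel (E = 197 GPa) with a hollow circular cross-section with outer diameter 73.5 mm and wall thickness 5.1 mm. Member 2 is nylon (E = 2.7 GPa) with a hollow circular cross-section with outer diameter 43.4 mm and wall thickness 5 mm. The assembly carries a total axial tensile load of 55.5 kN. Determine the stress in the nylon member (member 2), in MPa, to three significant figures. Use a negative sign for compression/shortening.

0.689 MPa

A_1 = 1096 mm².
A_2 = 603.2 mm².
Equal strain + equilibrium ⇒ each member carries load in proportion to AE: A₁E₁ = 215900000 N, A₂E₂ = 1629000 N, ΣAE = 217500000 N.
σ₂ = P·E₂/ΣAE = 55500·2700/217500000 = 0.6889 MPa.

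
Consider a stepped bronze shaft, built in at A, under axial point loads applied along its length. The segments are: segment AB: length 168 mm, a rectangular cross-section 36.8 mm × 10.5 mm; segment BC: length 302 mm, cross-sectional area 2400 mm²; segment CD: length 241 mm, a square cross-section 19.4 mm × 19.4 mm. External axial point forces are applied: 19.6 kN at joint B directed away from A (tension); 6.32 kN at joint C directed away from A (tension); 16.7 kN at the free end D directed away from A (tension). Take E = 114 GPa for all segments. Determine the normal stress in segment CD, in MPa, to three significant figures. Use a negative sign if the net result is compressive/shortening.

44.4 MPa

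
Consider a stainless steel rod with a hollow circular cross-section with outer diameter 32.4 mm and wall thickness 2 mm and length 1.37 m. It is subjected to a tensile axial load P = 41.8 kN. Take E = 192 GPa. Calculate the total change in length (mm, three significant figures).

A = 191 mm².
δ_mech = NL/(AE) = 41800·1370/(191·192000) = 1.562 mm.

1.56 mm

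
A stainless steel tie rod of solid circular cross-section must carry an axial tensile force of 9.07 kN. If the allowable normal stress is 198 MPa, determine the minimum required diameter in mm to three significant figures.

Required area A ≥ P/σ_allow = 9070/198 = 45.81 mm².
For a solid circular section, d ≥ √(4A/π) = 7.637 mm.

7.64 mm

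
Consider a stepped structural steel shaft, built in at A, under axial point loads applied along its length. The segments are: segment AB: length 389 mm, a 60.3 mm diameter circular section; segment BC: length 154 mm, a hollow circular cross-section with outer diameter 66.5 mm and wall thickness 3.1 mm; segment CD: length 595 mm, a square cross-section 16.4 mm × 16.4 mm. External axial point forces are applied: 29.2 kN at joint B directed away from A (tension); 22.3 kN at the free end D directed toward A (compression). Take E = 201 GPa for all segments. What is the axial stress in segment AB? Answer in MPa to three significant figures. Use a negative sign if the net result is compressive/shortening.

2.42 MPa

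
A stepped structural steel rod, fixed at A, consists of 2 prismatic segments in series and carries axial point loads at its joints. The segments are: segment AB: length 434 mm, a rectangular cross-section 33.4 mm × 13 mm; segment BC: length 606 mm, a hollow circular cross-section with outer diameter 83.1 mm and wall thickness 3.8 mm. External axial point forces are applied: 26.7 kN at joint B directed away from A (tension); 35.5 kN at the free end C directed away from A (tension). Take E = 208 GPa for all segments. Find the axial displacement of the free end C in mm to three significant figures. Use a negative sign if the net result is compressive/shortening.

0.408 mm

Internal axial forces (sectioning from the free end, tension +): N_BC = 35.5 kN, N_AB = 62.2 kN.
A_AB = 434.2 mm².
A_BC = 946.7 mm².
δ_AB = 62200·434/(434.2·208000) = 0.2989 mm
δ_BC = 35500·606/(946.7·208000) = 0.1093 mm
δ = Σδ_i = 0.4082 mm.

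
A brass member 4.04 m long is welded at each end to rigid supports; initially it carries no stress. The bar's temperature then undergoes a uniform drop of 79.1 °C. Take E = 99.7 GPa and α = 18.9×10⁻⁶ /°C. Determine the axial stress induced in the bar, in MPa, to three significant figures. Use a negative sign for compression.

Free thermal expansion αLΔT = 18.9e-6 · 4040 · -79.1 = -6.04 mm.
The walls impose strain ε = −(-6.04)/4040 = 1.4950e-03; σ = Eε = 99700 · 1.4950e-03 = 149.1 MPa.

149 MPa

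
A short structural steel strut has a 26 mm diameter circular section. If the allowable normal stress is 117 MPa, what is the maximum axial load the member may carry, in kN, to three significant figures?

A = 530.9 mm².
P_max = σ_allow · A = 117 · 530.9 = 62120 N = 62.12 kN.

62.1 kN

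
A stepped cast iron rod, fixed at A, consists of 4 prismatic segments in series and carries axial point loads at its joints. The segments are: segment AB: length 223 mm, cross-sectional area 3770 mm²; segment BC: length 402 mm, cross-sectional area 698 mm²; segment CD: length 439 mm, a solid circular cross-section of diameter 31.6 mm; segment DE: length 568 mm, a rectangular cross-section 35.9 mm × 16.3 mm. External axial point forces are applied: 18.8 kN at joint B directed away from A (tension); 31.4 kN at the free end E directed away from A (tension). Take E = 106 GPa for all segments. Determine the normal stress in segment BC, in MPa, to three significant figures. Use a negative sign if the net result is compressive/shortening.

45.0 MPa

Internal axial forces (sectioning from the free end, tension +): N_DE = 31.4 kN, N_CD = 31.4 kN, N_BC = 31.4 kN, N_AB = 50.2 kN.
σ_BC = N_BC/A_BC = 31400/698 = 44.99 MPa.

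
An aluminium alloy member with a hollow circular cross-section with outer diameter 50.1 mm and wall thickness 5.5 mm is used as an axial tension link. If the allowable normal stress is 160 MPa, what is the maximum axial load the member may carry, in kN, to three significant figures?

123 kN

A = 770.6 mm².
P_max = σ_allow · A = 160 · 770.6 = 123300 N = 123.3 kN.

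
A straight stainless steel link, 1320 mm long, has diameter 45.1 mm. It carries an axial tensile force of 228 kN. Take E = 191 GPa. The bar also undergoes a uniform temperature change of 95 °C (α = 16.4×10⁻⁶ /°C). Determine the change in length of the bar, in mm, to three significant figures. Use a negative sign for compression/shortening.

3.04 mm

A = 1598 mm².
δ_mech = NL/(AE) = 228000·1320/(1598·191000) = 0.9864 mm.
δ_thermal = αLΔT = 16.4e-6·1320·95 = 2.057 mm.
δ = δ_mech + δ_thermal = 3.043 mm.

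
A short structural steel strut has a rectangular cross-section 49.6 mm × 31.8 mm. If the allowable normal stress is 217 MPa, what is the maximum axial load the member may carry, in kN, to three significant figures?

A = 1577 mm².
P_max = σ_allow · A = 217 · 1577 = 342300 N = 342.3 kN.

342 kN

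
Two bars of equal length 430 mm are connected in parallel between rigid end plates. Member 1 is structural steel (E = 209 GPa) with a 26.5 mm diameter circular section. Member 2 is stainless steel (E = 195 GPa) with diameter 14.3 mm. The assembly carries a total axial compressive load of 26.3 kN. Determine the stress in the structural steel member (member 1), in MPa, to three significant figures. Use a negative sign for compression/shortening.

A_1 = 551.5 mm².
A_2 = 160.6 mm².
Equal strain + equilibrium ⇒ each member carries load in proportion to AE: A₁E₁ = 115300000 N, A₂E₂ = 31320000 N, ΣAE = 146600000 N.
σ₁ = P·E₁/ΣAE = -26300·209000/146600000 = -37.5 MPa.

-37.5 MPa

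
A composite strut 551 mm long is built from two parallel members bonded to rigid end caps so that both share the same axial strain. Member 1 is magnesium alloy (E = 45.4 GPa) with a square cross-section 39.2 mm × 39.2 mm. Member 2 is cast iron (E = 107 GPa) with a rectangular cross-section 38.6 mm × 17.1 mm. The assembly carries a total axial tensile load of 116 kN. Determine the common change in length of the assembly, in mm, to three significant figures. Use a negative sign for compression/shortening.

A_1 = 1537 mm².
A_2 = 660.1 mm².
Equal strain + equilibrium ⇒ each member carries load in proportion to AE: A₁E₁ = 69760000 N, A₂E₂ = 70630000 N, ΣAE = 140400000 N.
δ = PL/ΣAE = 116000·551/140400000 = 0.4553 mm.

0.455 mm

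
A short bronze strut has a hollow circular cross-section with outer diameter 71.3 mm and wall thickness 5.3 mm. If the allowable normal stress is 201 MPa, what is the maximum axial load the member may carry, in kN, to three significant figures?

221 kN

A = 1099 mm².
P_max = σ_allow · A = 201 · 1099 = 220900 N = 220.9 kN.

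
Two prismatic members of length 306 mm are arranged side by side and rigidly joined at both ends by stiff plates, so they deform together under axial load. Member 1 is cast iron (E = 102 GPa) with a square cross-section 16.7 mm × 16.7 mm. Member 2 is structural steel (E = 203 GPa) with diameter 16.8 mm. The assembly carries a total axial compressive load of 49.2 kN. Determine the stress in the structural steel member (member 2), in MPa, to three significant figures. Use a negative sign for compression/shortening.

-136 MPa

A_1 = 278.9 mm².
A_2 = 221.7 mm².
Equal strain + equilibrium ⇒ each member carries load in proportion to AE: A₁E₁ = 28450000 N, A₂E₂ = 45000000 N, ΣAE = 73450000 N.
σ₂ = P·E₂/ΣAE = -49200·203000/73450000 = -136 MPa.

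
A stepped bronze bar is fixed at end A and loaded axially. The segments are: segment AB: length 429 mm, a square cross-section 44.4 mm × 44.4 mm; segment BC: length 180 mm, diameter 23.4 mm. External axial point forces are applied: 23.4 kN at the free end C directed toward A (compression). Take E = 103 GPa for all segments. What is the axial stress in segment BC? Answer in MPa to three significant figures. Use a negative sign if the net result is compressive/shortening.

Internal axial forces (sectioning from the free end, tension +): N_BC = -23.4 kN, N_AB = -23.4 kN.
A_BC = 430.1 mm².
σ_BC = N_BC/A_BC = -23400/430.1 = -54.41 MPa.

-54.4 MPa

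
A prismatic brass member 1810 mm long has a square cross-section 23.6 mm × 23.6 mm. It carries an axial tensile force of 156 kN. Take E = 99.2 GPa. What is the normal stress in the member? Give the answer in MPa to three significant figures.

280 MPa

A = 557 mm².
σ = N/A = 156000/557 = 280.1 MPa.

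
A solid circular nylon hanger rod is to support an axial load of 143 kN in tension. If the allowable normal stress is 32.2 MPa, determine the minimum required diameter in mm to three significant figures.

75.2 mm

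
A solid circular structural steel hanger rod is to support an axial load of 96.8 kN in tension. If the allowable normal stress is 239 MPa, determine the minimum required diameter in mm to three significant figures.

22.7 mm

Required area A ≥ P/σ_allow = 96800/239 = 405 mm².
For a solid circular section, d ≥ √(4A/π) = 22.71 mm.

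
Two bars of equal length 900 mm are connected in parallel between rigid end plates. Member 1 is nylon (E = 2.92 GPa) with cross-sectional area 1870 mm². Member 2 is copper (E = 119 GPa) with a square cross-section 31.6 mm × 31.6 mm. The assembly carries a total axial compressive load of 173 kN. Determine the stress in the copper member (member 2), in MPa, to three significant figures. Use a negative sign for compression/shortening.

A_2 = 998.6 mm².
Equal strain + equilibrium ⇒ each member carries load in proportion to AE: A₁E₁ = 5460000 N, A₂E₂ = 118800000 N, ΣAE = 124300000 N.
σ₂ = P·E₂/ΣAE = -173000·119000/124300000 = -165.6 MPa.

-166 MPa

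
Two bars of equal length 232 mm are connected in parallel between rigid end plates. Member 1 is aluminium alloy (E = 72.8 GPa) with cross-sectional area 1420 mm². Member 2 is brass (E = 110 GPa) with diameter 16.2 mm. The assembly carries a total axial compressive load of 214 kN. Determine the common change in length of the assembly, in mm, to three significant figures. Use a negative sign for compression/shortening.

A_2 = 206.1 mm².
Equal strain + equilibrium ⇒ each member carries load in proportion to AE: A₁E₁ = 103400000 N, A₂E₂ = 22670000 N, ΣAE = 126000000 N.
δ = PL/ΣAE = -214000·232/126000000 = -0.3939 mm.

-0.394 mm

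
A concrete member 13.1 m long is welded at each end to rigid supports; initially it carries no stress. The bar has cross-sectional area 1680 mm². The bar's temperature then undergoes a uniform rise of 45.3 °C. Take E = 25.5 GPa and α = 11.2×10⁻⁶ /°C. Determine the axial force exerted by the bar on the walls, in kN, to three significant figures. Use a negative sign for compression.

-21.7 kN

Free thermal expansion αLΔT = 11.2e-6 · 13100 · 45.3 = 6.646 mm.
The walls impose strain ε = −(6.646)/13100 = -5.0736e-04; σ = Eε = 25500 · -5.0736e-04 = -12.94 MPa.
Wall reaction R = σ·A = -12.94·1680 = -21740 N = -21.74 kN.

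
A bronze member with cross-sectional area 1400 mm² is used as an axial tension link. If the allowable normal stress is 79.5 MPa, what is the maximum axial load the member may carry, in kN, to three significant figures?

111 kN

P_max = σ_allow · A = 79.5 · 1400 = 111300 N = 111.3 kN.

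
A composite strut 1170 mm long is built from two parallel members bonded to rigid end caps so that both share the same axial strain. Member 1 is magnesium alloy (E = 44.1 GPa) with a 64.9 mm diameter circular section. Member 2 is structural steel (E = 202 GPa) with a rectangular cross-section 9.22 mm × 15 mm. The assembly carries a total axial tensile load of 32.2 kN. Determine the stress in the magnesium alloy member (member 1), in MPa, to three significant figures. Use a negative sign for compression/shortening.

8.17 MPa

A_1 = 3308 mm².
A_2 = 138.3 mm².
Equal strain + equilibrium ⇒ each member carries load in proportion to AE: A₁E₁ = 145900000 N, A₂E₂ = 27940000 N, ΣAE = 173800000 N.
σ₁ = P·E₁/ΣAE = 32200·44100/173800000 = 8.169 MPa.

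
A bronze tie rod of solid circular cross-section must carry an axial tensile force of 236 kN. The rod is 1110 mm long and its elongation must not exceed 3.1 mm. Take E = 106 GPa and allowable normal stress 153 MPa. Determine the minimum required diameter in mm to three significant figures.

44.3 mm

Required area A ≥ P/σ_allow = 236000/153 = 1542 mm².
For a solid circular section, d ≥ √(4A/π) = 44.32 mm.
Elongation limit: A ≥ PL/(Eδ_allow) = 236000·1110/(106000·3.1) = 797.2 mm² ⇒ d ≥ 31.86 mm.
The stress limit governs.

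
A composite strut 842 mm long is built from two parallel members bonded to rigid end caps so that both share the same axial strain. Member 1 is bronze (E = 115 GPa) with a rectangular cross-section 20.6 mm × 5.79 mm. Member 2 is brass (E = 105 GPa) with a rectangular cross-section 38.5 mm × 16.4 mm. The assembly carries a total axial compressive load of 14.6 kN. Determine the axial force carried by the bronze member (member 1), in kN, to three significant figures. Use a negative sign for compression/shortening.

-2.50 kN

A_1 = 119.3 mm².
A_2 = 631.4 mm².
Equal strain + equilibrium ⇒ each member carries load in proportion to AE: A₁E₁ = 13720000 N, A₂E₂ = 66300000 N, ΣAE = 80010000 N.
F₁ = P·A₁E₁/ΣAE = -14600·13720000/80010000 = -2503 N.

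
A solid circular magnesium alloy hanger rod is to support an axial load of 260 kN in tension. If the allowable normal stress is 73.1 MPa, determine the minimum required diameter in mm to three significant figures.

Required area A ≥ P/σ_allow = 260000/73.1 = 3557 mm².
For a solid circular section, d ≥ √(4A/π) = 67.3 mm.

67.3 mm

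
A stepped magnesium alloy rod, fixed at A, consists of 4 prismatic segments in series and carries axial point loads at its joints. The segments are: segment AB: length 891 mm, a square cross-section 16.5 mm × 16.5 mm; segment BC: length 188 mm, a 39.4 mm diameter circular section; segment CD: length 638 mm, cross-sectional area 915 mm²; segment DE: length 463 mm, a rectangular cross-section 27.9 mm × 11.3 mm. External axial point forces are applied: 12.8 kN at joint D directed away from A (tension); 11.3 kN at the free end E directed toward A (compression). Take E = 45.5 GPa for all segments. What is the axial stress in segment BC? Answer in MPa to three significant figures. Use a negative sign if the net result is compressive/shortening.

1.23 MPa

Internal axial forces (sectioning from the free end, tension +): N_DE = -11.3 kN, N_CD = 1.5 kN, N_BC = 1.5 kN, N_AB = 1.5 kN.
A_BC = 1219 mm².
σ_BC = N_BC/A_BC = 1500/1219 = 1.23 MPa.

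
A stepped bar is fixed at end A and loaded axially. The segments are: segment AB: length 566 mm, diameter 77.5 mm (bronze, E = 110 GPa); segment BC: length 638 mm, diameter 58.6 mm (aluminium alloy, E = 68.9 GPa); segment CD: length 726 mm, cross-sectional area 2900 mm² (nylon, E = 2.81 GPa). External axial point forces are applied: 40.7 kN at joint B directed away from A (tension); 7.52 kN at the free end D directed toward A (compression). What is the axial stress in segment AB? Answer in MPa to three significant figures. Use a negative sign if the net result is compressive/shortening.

7.03 MPa

Internal axial forces (sectioning from the free end, tension +): N_CD = -7.52 kN, N_BC = -7.52 kN, N_AB = 33.18 kN.
A_AB = 4717 mm².
σ_AB = N_AB/A_AB = 33180/4717 = 7.034 MPa.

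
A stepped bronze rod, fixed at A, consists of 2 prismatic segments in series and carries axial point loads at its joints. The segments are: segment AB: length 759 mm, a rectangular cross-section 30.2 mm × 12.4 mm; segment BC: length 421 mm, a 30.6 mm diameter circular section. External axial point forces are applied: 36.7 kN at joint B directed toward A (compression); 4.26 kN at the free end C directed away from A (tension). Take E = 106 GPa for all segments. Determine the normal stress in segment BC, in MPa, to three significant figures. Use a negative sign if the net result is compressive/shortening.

Internal axial forces (sectioning from the free end, tension +): N_BC = 4.26 kN, N_AB = -32.44 kN.
A_BC = 735.4 mm².
σ_BC = N_BC/A_BC = 4260/735.4 = 5.793 MPa.

5.79 MPa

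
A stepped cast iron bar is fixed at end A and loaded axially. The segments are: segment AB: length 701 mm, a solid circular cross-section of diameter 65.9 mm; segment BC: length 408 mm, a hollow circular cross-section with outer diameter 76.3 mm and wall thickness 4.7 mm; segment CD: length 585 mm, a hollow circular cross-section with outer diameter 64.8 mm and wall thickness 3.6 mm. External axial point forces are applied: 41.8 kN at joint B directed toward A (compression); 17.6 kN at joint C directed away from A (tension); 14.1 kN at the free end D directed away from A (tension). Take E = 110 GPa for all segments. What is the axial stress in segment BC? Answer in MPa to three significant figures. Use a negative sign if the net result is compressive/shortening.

Internal axial forces (sectioning from the free end, tension +): N_CD = 14.1 kN, N_BC = 31.7 kN, N_AB = -10.1 kN.
A_BC = 1057 mm².
σ_BC = N_BC/A_BC = 31700/1057 = 29.98 MPa.

30.0 MPa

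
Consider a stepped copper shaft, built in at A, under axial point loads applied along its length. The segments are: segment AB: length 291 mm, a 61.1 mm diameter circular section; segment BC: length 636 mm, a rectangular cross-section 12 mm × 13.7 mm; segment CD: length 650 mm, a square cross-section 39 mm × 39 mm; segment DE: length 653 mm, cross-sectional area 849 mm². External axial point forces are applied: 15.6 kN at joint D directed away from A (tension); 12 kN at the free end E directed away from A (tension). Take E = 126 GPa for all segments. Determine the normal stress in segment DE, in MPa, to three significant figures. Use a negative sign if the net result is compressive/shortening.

Internal axial forces (sectioning from the free end, tension +): N_DE = 12 kN, N_CD = 27.6 kN, N_BC = 27.6 kN, N_AB = 27.6 kN.
σ_DE = N_DE/A_DE = 12000/849 = 14.13 MPa.

14.1 MPa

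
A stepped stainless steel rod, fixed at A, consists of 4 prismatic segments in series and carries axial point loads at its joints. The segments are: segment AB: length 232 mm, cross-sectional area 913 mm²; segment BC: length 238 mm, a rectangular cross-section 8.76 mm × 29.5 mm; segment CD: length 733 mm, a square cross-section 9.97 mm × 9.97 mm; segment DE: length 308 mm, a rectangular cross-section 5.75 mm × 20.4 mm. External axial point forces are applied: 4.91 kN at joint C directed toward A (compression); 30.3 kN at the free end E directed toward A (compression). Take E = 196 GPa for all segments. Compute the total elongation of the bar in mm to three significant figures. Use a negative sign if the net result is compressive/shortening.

-1.76 mm

Internal axial forces (sectioning from the free end, tension +): N_DE = -30.3 kN, N_CD = -30.3 kN, N_BC = -35.21 kN, N_AB = -35.21 kN.
A_BC = 258.4 mm².
A_CD = 99.4 mm².
A_DE = 117.3 mm².
δ_AB = -35210·232/(913·196000) = -0.04565 mm
δ_BC = -35210·238/(258.4·196000) = -0.1654 mm
δ_CD = -30300·733/(99.4·196000) = -1.14 mm
δ_DE = -30300·308/(117.3·196000) = -0.4059 mm
δ = Σδ_i = -1.757 mm.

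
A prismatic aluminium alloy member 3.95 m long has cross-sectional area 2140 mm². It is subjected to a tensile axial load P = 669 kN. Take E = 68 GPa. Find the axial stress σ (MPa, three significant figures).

313 MPa

σ = N/A = 669000/2140 = 312.6 MPa.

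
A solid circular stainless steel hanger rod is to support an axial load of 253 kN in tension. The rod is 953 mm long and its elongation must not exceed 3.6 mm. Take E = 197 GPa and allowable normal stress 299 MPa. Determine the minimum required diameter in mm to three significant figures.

Required area A ≥ P/σ_allow = 253000/299 = 846.2 mm².
For a solid circular section, d ≥ √(4A/π) = 32.82 mm.
Elongation limit: A ≥ PL/(Eδ_allow) = 253000·953/(197000·3.6) = 340 mm² ⇒ d ≥ 20.81 mm.
The stress limit governs.

32.8 mm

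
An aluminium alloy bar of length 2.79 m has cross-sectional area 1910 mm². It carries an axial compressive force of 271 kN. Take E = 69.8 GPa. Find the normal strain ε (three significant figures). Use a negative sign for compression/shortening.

-0.00203

σ = N/A = -141.9 MPa; ε = σ/E = -141.9/69800 = -2.033e-03.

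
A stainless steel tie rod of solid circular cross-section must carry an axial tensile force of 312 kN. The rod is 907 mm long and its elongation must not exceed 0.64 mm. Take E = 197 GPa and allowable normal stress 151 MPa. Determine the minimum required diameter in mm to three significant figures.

53.5 mm

Required area A ≥ P/σ_allow = 312000/151 = 2066 mm².
For a solid circular section, d ≥ √(4A/π) = 51.29 mm.
Elongation limit: A ≥ PL/(Eδ_allow) = 312000·907/(197000·0.64) = 2244 mm² ⇒ d ≥ 53.46 mm.
The elongation limit governs.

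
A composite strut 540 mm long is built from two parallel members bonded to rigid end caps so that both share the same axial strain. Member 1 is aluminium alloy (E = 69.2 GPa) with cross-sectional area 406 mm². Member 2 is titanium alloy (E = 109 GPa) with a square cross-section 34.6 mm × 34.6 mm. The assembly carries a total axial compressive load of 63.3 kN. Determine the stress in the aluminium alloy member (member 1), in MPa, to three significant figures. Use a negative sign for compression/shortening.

-27.6 MPa

A_2 = 1197 mm².
Equal strain + equilibrium ⇒ each member carries load in proportion to AE: A₁E₁ = 28100000 N, A₂E₂ = 130500000 N, ΣAE = 158600000 N.
σ₁ = P·E₁/ΣAE = -63300·69200/158600000 = -27.62 MPa.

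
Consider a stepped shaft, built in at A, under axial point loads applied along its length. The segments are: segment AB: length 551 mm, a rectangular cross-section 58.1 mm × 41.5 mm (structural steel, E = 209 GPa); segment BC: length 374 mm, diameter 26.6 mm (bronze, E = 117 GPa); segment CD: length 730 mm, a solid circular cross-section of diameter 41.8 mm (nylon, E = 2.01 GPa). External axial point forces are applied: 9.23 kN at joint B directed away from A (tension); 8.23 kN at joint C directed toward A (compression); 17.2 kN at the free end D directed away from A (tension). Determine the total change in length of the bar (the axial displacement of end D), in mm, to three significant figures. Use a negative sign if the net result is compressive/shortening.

4.62 mm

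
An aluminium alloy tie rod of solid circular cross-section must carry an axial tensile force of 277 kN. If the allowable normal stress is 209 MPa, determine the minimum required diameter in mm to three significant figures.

Required area A ≥ P/σ_allow = 277000/209 = 1325 mm².
For a solid circular section, d ≥ √(4A/π) = 41.08 mm.

41.1 mm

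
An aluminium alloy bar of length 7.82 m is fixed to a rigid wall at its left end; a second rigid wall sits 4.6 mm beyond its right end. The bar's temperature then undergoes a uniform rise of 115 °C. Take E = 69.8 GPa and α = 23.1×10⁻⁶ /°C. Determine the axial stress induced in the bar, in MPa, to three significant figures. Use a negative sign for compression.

Free thermal expansion αLΔT = 23.1e-6 · 7820 · 115 = 20.77 mm.
The walls engage after the gap closes; constrained expansion = 20.77 − 4.6 = 16.17 mm.
The walls impose strain ε = −(16.17)/7820 = -2.0683e-03; σ = Eε = 69800 · -2.0683e-03 = -144.4 MPa.

-144 MPa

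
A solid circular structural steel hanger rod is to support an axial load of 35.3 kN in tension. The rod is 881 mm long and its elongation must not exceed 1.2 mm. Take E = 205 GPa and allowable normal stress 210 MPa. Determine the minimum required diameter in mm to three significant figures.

Required area A ≥ P/σ_allow = 35300/210 = 168.1 mm².
For a solid circular section, d ≥ √(4A/π) = 14.63 mm.
Elongation limit: A ≥ PL/(Eδ_allow) = 35300·881/(205000·1.2) = 126.4 mm² ⇒ d ≥ 12.69 mm.
The stress limit governs.

14.6 mm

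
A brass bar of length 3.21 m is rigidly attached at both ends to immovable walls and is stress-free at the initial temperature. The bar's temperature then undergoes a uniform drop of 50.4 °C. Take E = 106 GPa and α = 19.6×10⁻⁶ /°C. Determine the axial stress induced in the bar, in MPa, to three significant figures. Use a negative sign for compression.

105 MPa

Free thermal expansion αLΔT = 19.6e-6 · 3210 · -50.4 = -3.171 mm.
The walls impose strain ε = −(-3.171)/3210 = 9.8784e-04; σ = Eε = 106000 · 9.8784e-04 = 104.7 MPa.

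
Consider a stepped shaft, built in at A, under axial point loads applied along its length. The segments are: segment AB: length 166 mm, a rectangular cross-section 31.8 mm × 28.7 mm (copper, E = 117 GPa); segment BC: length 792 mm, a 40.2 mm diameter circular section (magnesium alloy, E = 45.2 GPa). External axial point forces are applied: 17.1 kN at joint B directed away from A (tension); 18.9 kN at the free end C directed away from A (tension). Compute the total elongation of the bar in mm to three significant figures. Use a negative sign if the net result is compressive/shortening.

Internal axial forces (sectioning from the free end, tension +): N_BC = 18.9 kN, N_AB = 36 kN.
A_AB = 912.7 mm².
A_BC = 1269 mm².
δ_AB = 36000·166/(912.7·117000) = 0.05596 mm
δ_BC = 18900·792/(1269·45200) = 0.2609 mm
δ = Σδ_i = 0.3169 mm.

0.317 mm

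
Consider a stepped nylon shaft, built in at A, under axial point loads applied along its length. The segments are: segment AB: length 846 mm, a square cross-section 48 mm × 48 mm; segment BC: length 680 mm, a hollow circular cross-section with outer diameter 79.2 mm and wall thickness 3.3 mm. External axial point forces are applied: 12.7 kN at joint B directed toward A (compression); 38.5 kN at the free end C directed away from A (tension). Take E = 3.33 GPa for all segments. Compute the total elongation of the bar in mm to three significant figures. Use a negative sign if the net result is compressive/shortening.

Internal axial forces (sectioning from the free end, tension +): N_BC = 38.5 kN, N_AB = 25.8 kN.
A_AB = 2304 mm².
A_BC = 786.9 mm².
δ_AB = 25800·846/(2304·3330) = 2.845 mm
δ_BC = 38500·680/(786.9·3330) = 9.991 mm
δ = Σδ_i = 12.84 mm.

12.8 mm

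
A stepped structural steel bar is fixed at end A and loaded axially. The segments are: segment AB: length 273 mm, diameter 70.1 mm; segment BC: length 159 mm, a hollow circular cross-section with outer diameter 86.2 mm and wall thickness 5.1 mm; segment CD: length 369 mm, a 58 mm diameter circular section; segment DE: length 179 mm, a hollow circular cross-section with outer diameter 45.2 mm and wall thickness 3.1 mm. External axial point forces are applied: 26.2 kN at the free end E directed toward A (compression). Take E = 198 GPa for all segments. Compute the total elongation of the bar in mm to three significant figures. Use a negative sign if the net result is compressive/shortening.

Internal axial forces (sectioning from the free end, tension +): N_DE = -26.2 kN, N_CD = -26.2 kN, N_BC = -26.2 kN, N_AB = -26.2 kN.
A_AB = 3859 mm².
A_BC = 1299 mm².
A_CD = 2642 mm².
A_DE = 410 mm².
δ_AB = -26200·273/(3859·198000) = -0.00936 mm
δ_BC = -26200·159/(1299·198000) = -0.01619 mm
δ_CD = -26200·369/(2642·198000) = -0.01848 mm
δ_DE = -26200·179/(410·198000) = -0.05777 mm
δ = Σδ_i = -0.1018 mm.

-0.102 mm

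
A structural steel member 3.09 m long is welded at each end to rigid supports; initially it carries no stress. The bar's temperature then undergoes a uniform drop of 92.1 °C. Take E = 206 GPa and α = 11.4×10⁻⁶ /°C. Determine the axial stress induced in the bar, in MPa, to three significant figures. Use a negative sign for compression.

Free thermal expansion αLΔT = 11.4e-6 · 3090 · -92.1 = -3.244 mm.
The walls impose strain ε = −(-3.244)/3090 = 1.0499e-03; σ = Eε = 206000 · 1.0499e-03 = 216.3 MPa.

216 MPa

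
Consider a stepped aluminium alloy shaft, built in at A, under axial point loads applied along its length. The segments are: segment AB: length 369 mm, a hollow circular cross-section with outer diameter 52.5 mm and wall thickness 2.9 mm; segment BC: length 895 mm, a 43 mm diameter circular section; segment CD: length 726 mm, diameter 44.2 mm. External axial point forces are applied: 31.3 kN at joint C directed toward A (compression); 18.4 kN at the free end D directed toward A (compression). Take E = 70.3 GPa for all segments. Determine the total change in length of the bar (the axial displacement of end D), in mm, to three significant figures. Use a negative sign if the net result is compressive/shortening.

-1.14 mm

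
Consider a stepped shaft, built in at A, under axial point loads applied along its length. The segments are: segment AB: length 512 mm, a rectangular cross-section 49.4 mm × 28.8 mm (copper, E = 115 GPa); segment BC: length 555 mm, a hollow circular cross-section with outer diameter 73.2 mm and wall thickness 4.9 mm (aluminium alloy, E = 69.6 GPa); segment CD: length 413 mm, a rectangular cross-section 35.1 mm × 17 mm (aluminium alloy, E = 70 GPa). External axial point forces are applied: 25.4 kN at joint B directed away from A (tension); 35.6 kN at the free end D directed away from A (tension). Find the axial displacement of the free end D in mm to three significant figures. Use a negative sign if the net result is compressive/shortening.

Internal axial forces (sectioning from the free end, tension +): N_CD = 35.6 kN, N_BC = 35.6 kN, N_AB = 61 kN.
A_AB = 1423 mm².
A_BC = 1051 mm².
A_CD = 596.7 mm².
δ_AB = 61000·512/(1423·115000) = 0.1909 mm
δ_BC = 35600·555/(1051·69600) = 0.27 mm
δ_CD = 35600·413/(596.7·70000) = 0.352 mm
δ = Σδ_i = 0.8129 mm.

0.813 mm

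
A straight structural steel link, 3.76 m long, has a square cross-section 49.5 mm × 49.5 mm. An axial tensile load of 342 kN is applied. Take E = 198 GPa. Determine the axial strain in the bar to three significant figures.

7.05e-04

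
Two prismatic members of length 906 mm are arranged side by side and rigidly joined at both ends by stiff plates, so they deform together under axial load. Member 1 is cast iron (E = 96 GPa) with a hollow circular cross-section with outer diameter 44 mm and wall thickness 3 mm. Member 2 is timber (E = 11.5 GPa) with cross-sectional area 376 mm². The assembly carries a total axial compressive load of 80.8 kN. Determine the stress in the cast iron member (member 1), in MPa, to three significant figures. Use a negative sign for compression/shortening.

-187 MPa

A_1 = 386.4 mm².
Equal strain + equilibrium ⇒ each member carries load in proportion to AE: A₁E₁ = 37100000 N, A₂E₂ = 4324000 N, ΣAE = 41420000 N.
σ₁ = P·E₁/ΣAE = -80800·96000/41420000 = -187.3 MPa.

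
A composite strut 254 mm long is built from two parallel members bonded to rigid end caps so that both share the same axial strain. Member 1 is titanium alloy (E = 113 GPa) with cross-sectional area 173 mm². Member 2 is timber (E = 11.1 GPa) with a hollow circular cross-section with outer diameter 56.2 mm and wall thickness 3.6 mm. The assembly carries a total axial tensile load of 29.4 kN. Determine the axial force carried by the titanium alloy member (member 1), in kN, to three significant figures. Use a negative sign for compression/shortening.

22.0 kN

A_2 = 594.9 mm².
Equal strain + equilibrium ⇒ each member carries load in proportion to AE: A₁E₁ = 19550000 N, A₂E₂ = 6603000 N, ΣAE = 26150000 N.
F₁ = P·A₁E₁/ΣAE = 29400·19550000/26150000 = 21980 N.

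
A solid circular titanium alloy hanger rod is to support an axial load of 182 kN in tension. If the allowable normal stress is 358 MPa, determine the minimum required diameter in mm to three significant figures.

25.4 mm

Required area A ≥ P/σ_allow = 182000/358 = 508.4 mm².
For a solid circular section, d ≥ √(4A/π) = 25.44 mm.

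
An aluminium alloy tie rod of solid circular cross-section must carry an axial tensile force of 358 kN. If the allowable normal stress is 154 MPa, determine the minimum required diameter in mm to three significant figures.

Required area A ≥ P/σ_allow = 358000/154 = 2325 mm².
For a solid circular section, d ≥ √(4A/π) = 54.4 mm.

54.4 mm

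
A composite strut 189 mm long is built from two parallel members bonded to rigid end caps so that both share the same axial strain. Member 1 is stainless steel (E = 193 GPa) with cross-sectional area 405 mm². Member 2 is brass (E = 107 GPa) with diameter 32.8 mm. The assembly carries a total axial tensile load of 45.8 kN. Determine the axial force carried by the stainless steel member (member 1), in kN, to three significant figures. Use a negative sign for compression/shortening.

A_2 = 845 mm².
Equal strain + equilibrium ⇒ each member carries load in proportion to AE: A₁E₁ = 78160000 N, A₂E₂ = 90410000 N, ΣAE = 168600000 N.
F₁ = P·A₁E₁/ΣAE = 45800·78160000/168600000 = 21240 N.

21.2 kN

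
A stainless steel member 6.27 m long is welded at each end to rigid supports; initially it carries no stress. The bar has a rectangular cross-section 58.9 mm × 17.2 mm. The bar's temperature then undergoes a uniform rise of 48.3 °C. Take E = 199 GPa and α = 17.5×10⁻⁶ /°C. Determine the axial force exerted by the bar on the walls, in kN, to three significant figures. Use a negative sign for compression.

-170 kN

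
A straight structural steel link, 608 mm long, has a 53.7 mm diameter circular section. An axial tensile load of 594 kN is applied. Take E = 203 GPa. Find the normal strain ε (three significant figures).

A = 2265 mm².
σ = N/A = 262.3 MPa; ε = σ/E = 262.3/203000 = 1.292e-03.

0.00129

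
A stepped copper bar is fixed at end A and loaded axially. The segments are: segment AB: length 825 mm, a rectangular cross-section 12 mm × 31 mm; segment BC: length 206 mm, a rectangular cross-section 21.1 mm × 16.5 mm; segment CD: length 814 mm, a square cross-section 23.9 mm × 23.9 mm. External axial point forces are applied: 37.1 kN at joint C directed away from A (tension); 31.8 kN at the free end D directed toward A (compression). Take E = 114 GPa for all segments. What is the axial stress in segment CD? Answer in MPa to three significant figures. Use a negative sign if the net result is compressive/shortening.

-55.7 MPa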